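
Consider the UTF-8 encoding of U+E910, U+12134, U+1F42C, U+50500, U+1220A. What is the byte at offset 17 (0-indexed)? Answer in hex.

U+E910 → 3-byte form EE A4 90 at offsets 0–2.
U+12134 → 4-byte form F0 92 84 B4 at offsets 3–6.
U+1F42C → 4-byte form F0 9F 90 AC at offsets 7–10.
U+50500 → 4-byte form F1 90 94 80 at offsets 11–14.
U+1220A → 4-byte form F0 92 88 8A at offsets 15–18.
Offset 17 falls in char 5's range; it's byte 3 of F0 92 88 8A = 0x88.

0x88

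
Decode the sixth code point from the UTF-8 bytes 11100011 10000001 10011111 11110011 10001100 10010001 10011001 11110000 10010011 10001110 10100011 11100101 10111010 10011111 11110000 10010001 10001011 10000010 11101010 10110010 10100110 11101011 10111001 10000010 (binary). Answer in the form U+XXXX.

Offset 0: leading byte 0xE3 = 11100011 → 3-byte char #1 = E3 81 9F.
Offset 3: leading byte 0xF3 = 11110011 → 4-byte char #2 = F3 8C 91 99.
Offset 7: leading byte 0xF0 = 11110000 → 4-byte char #3 = F0 93 8E A3.
Offset 11: leading byte 0xE5 = 11100101 → 3-byte char #4 = E5 BA 9F.
Offset 14: leading byte 0xF0 = 11110000 → 4-byte char #5 = F0 91 8B 82.
Offset 18: leading byte 0xEA = 11101010 → 3-byte char #6 = EA B2 A6.
Leading byte 0xEA = 11101010 matches 1110xxxx → 3-byte sequence.
Byte 1: 0xEA = 11101010, payload 1010 (4 bits).
Byte 2: 0xB2 = 10110010 (10xxxxxx ✓), payload 110010.
Byte 3: 0xA6 = 10100110 (10xxxxxx ✓), payload 100110.
Concatenate: 1010110010100110 = 0xACA6 (16 bits → U+ACA6).

U+ACA6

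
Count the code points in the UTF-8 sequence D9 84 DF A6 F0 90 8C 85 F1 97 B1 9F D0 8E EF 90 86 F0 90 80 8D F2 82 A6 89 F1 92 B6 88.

9

Byte at offset 0: 0xD9 = 11011001 → 2-byte char (#1). Advance 2.
Byte at offset 2: 0xDF = 11011111 → 2-byte char (#2). Advance 2.
Byte at offset 4: 0xF0 = 11110000 → 4-byte char (#3). Advance 4.
Byte at offset 8: 0xF1 = 11110001 → 4-byte char (#4). Advance 4.
Byte at offset 12: 0xD0 = 11010000 → 2-byte char (#5). Advance 2.
Byte at offset 14: 0xEF = 11101111 → 3-byte char (#6). Advance 3.
Byte at offset 17: 0xF0 = 11110000 → 4-byte char (#7). Advance 4.
Byte at offset 21: 0xF2 = 11110010 → 4-byte char (#8). Advance 4.
Byte at offset 25: 0xF1 = 11110001 → 4-byte char (#9). Advance 4.
Reached end at offset 29 after 9 code points.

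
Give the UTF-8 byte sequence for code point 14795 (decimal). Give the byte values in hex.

E3 A7 8B

U+39CB = 0x39CB = 14795 decimal. In range U+0800–U+FFFF → 3-byte form: 1110xxxx 10xxxxxx 10xxxxxx.
Binary (16 bits): 0011100111001011.
Split 4+6+6: 0011 | 100111 | 001011.
Byte 1: 11100011 = 0xE3.
Byte 2: 10100111 = 0xA7.
Byte 3: 10001011 = 0x8B.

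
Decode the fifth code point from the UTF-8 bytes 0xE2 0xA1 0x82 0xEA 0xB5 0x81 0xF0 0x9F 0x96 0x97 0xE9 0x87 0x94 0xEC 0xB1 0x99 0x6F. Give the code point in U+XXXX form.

Offset 0: leading byte 0xE2 = 11100010 → 3-byte char #1 = E2 A1 82.
Offset 3: leading byte 0xEA = 11101010 → 3-byte char #2 = EA B5 81.
Offset 6: leading byte 0xF0 = 11110000 → 4-byte char #3 = F0 9F 96 97.
Offset 10: leading byte 0xE9 = 11101001 → 3-byte char #4 = E9 87 94.
Offset 13: leading byte 0xEC = 11101100 → 3-byte char #5 = EC B1 99.
Leading byte 0xEC = 11101100 matches 1110xxxx → 3-byte sequence.
Byte 1: 0xEC = 11101100, payload 1100 (4 bits).
Byte 2: 0xB1 = 10110001 (10xxxxxx ✓), payload 110001.
Byte 3: 0x99 = 10011001 (10xxxxxx ✓), payload 011001.
Concatenate: 1100110001011001 = 0xCC59 (16 bits → U+CC59).

U+CC59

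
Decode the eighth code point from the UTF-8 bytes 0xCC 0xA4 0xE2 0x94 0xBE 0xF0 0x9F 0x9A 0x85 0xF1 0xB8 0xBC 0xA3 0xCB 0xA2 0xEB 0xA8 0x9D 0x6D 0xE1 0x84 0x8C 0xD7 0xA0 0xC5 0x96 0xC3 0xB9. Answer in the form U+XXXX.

Offset 0: leading byte 0xCC = 11001100 → 2-byte char #1 = CC A4.
Offset 2: leading byte 0xE2 = 11100010 → 3-byte char #2 = E2 94 BE.
Offset 5: leading byte 0xF0 = 11110000 → 4-byte char #3 = F0 9F 9A 85.
Offset 9: leading byte 0xF1 = 11110001 → 4-byte char #4 = F1 B8 BC A3.
Offset 13: leading byte 0xCB = 11001011 → 2-byte char #5 = CB A2.
Offset 15: leading byte 0xEB = 11101011 → 3-byte char #6 = EB A8 9D.
Offset 18: leading byte 0x6D = 01101101 → 1-byte char #7 = 6D.
Offset 19: leading byte 0xE1 = 11100001 → 3-byte char #8 = E1 84 8C.
Leading byte 0xE1 = 11100001 matches 1110xxxx → 3-byte sequence.
Byte 1: 0xE1 = 11100001, payload 0001 (4 bits).
Byte 2: 0x84 = 10000100 (10xxxxxx ✓), payload 000100.
Byte 3: 0x8C = 10001100 (10xxxxxx ✓), payload 001100.
Concatenate: 0001000100001100 = 0x110C (16 bits → U+110C).

U+110C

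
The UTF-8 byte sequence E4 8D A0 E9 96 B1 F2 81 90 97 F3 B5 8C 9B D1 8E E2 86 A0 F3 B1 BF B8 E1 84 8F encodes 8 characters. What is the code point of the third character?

Offset 0: leading byte 0xE4 = 11100100 → 3-byte char #1 = E4 8D A0.
Offset 3: leading byte 0xE9 = 11101001 → 3-byte char #2 = E9 96 B1.
Offset 6: leading byte 0xF2 = 11110010 → 4-byte char #3 = F2 81 90 97.
Leading byte 0xF2 = 11110010 matches 11110xxx → 4-byte sequence.
Byte 1: 0xF2 = 11110010, payload 010 (3 bits).
Byte 2: 0x81 = 10000001 (10xxxxxx ✓), payload 000001.
Byte 3: 0x90 = 10010000 (10xxxxxx ✓), payload 010000.
Byte 4: 0x97 = 10010111 (10xxxxxx ✓), payload 010111.
Concatenate: 010000001010000010111 = 0x81417 (21 bits → U+81417).

U+81417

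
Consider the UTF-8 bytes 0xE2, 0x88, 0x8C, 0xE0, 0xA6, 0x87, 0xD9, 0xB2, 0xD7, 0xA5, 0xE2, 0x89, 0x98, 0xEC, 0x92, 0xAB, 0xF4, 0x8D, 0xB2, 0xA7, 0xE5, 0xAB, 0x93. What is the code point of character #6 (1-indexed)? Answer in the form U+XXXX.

Offset 0: leading byte 0xE2 = 11100010 → 3-byte char #1 = E2 88 8C.
Offset 3: leading byte 0xE0 = 11100000 → 3-byte char #2 = E0 A6 87.
Offset 6: leading byte 0xD9 = 11011001 → 2-byte char #3 = D9 B2.
Offset 8: leading byte 0xD7 = 11010111 → 2-byte char #4 = D7 A5.
Offset 10: leading byte 0xE2 = 11100010 → 3-byte char #5 = E2 89 98.
Offset 13: leading byte 0xEC = 11101100 → 3-byte char #6 = EC 92 AB.
Leading byte 0xEC = 11101100 matches 1110xxxx → 3-byte sequence.
Byte 1: 0xEC = 11101100, payload 1100 (4 bits).
Byte 2: 0x92 = 10010010 (10xxxxxx ✓), payload 010010.
Byte 3: 0xAB = 10101011 (10xxxxxx ✓), payload 101011.
Concatenate: 1100010010101011 = 0xC4AB (16 bits → U+C4AB).

U+C4AB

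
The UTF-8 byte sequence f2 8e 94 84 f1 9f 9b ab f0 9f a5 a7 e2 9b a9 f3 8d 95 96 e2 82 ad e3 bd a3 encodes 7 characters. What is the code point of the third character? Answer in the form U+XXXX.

Offset 0: leading byte 0xF2 = 11110010 → 4-byte char #1 = F2 8E 94 84.
Offset 4: leading byte 0xF1 = 11110001 → 4-byte char #2 = F1 9F 9B AB.
Offset 8: leading byte 0xF0 = 11110000 → 4-byte char #3 = F0 9F A5 A7.
Leading byte 0xF0 = 11110000 matches 11110xxx → 4-byte sequence.
Byte 1: 0xF0 = 11110000, payload 000 (3 bits).
Byte 2: 0x9F = 10011111 (10xxxxxx ✓), payload 011111.
Byte 3: 0xA5 = 10100101 (10xxxxxx ✓), payload 100101.
Byte 4: 0xA7 = 10100111 (10xxxxxx ✓), payload 100111.
Concatenate: 000011111100101100111 = 0x1F967 (21 bits → U+1F967).

U+1F967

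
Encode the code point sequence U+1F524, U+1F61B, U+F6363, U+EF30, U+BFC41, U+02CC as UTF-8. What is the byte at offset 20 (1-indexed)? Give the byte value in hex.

0xCB

1-indexed offset 20 is 0-indexed offset 19.
U+1F524 → 4-byte form F0 9F 94 A4 at offsets 0–3.
U+1F61B → 4-byte form F0 9F 98 9B at offsets 4–7.
U+F6363 → 4-byte form F3 B6 8D A3 at offsets 8–11.
U+EF30 → 3-byte form EE BC B0 at offsets 12–14.
U+BFC41 → 4-byte form F2 BF B1 81 at offsets 15–18.
U+02CC → 2-byte form CB 8C at offsets 19–20.
Offset 19 falls in char 6's range; it's byte 1 of CB 8C = 0xCB.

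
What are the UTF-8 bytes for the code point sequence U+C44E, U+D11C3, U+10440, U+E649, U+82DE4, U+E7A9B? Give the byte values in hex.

EC 91 8E F3 91 87 83 F0 90 91 80 EE 99 89 F2 82 B7 A4 F3 A7 AA 9B

U+C44E: 3-byte form → EC 91 8E.
U+D11C3: 4-byte form → F3 91 87 83.
U+10440: 4-byte form → F0 90 91 80.
U+E649: 3-byte form → EE 99 89.
U+82DE4: 4-byte form → F2 82 B7 A4.
U+E7A9B: 4-byte form → F3 A7 AA 9B.
Concatenated (22 bytes): EC 91 8E F3 91 87 83 F0 90 91 80 EE 99 89 F2 82 B7 A4 F3 A7 AA 9B.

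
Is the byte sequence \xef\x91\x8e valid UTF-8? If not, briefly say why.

Leading byte 0xEF = 11101111 → 3-byte form.
Continuation bytes 0x91=10010001, 0x8E=10001110 all match 10xxxxxx.
Decoded value 0xF44E is ≥ 0x800 (shortest form) and not a surrogate.

valid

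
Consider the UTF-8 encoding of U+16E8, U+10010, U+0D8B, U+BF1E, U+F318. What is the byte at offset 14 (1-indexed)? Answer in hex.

1-indexed offset 14 is 0-indexed offset 13.
U+16E8 → 3-byte form E1 9B A8 at offsets 0–2.
U+10010 → 4-byte form F0 90 80 90 at offsets 3–6.
U+0D8B → 3-byte form E0 B6 8B at offsets 7–9.
U+BF1E → 3-byte form EB BC 9E at offsets 10–12.
U+F318 → 3-byte form EF 8C 98 at offsets 13–15.
Offset 13 falls in char 5's range; it's byte 1 of EF 8C 98 = 0xEF.

0xEF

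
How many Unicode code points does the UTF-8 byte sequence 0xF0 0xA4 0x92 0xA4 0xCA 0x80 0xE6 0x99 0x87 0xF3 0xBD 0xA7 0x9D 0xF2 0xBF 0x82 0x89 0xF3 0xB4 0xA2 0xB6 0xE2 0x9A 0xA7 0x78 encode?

8

Byte at offset 0: 0xF0 = 11110000 → 4-byte char (#1). Advance 4.
Byte at offset 4: 0xCA = 11001010 → 2-byte char (#2). Advance 2.
Byte at offset 6: 0xE6 = 11100110 → 3-byte char (#3). Advance 3.
Byte at offset 9: 0xF3 = 11110011 → 4-byte char (#4). Advance 4.
Byte at offset 13: 0xF2 = 11110010 → 4-byte char (#5). Advance 4.
Byte at offset 17: 0xF3 = 11110011 → 4-byte char (#6). Advance 4.
Byte at offset 21: 0xE2 = 11100010 → 3-byte char (#7). Advance 3.
Byte at offset 24: 0x78 = 01111000 → 1-byte char (#8). Advance 1.
Reached end at offset 25 after 8 code points.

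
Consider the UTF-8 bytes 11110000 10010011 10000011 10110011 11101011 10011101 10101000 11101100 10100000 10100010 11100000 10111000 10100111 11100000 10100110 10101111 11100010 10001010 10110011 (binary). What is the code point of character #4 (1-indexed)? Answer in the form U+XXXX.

U+0E27

Offset 0: leading byte 0xF0 = 11110000 → 4-byte char #1 = F0 93 83 B3.
Offset 4: leading byte 0xEB = 11101011 → 3-byte char #2 = EB 9D A8.
Offset 7: leading byte 0xEC = 11101100 → 3-byte char #3 = EC A0 A2.
Offset 10: leading byte 0xE0 = 11100000 → 3-byte char #4 = E0 B8 A7.
Leading byte 0xE0 = 11100000 matches 1110xxxx → 3-byte sequence.
Byte 1: 0xE0 = 11100000, payload 0000 (4 bits).
Byte 2: 0xB8 = 10111000 (10xxxxxx ✓), payload 111000.
Byte 3: 0xA7 = 10100111 (10xxxxxx ✓), payload 100111.
Concatenate: 0000111000100111 = 0xE27 (16 bits → U+0E27).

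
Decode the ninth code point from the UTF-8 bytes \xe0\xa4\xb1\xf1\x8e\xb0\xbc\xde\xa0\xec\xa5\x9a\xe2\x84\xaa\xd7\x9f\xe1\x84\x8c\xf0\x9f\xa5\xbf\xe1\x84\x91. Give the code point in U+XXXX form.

Offset 0: leading byte 0xE0 = 11100000 → 3-byte char #1 = E0 A4 B1.
Offset 3: leading byte 0xF1 = 11110001 → 4-byte char #2 = F1 8E B0 BC.
Offset 7: leading byte 0xDE = 11011110 → 2-byte char #3 = DE A0.
Offset 9: leading byte 0xEC = 11101100 → 3-byte char #4 = EC A5 9A.
Offset 12: leading byte 0xE2 = 11100010 → 3-byte char #5 = E2 84 AA.
Offset 15: leading byte 0xD7 = 11010111 → 2-byte char #6 = D7 9F.
Offset 17: leading byte 0xE1 = 11100001 → 3-byte char #7 = E1 84 8C.
Offset 20: leading byte 0xF0 = 11110000 → 4-byte char #8 = F0 9F A5 BF.
Offset 24: leading byte 0xE1 = 11100001 → 3-byte char #9 = E1 84 91.
Leading byte 0xE1 = 11100001 matches 1110xxxx → 3-byte sequence.
Byte 1: 0xE1 = 11100001, payload 0001 (4 bits).
Byte 2: 0x84 = 10000100 (10xxxxxx ✓), payload 000100.
Byte 3: 0x91 = 10010001 (10xxxxxx ✓), payload 010001.
Concatenate: 0001000100010001 = 0x1111 (16 bits → U+1111).

U+1111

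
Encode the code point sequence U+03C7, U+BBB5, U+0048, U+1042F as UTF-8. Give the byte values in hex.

CF 87 EB AE B5 48 F0 90 90 AF

U+03C7: 2-byte form → CF 87.
U+BBB5: 3-byte form → EB AE B5.
U+0048: 1-byte form → 48.
U+1042F: 4-byte form → F0 90 90 AF.
Concatenated (10 bytes): CF 87 EB AE B5 48 F0 90 90 AF.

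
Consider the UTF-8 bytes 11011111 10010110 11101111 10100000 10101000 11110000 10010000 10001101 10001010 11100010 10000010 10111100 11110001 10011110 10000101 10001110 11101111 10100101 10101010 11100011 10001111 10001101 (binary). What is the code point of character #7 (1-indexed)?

Offset 0: leading byte 0xDF = 11011111 → 2-byte char #1 = DF 96.
Offset 2: leading byte 0xEF = 11101111 → 3-byte char #2 = EF A0 A8.
Offset 5: leading byte 0xF0 = 11110000 → 4-byte char #3 = F0 90 8D 8A.
Offset 9: leading byte 0xE2 = 11100010 → 3-byte char #4 = E2 82 BC.
Offset 12: leading byte 0xF1 = 11110001 → 4-byte char #5 = F1 9E 85 8E.
Offset 16: leading byte 0xEF = 11101111 → 3-byte char #6 = EF A5 AA.
Offset 19: leading byte 0xE3 = 11100011 → 3-byte char #7 = E3 8F 8D.
Leading byte 0xE3 = 11100011 matches 1110xxxx → 3-byte sequence.
Byte 1: 0xE3 = 11100011, payload 0011 (4 bits).
Byte 2: 0x8F = 10001111 (10xxxxxx ✓), payload 001111.
Byte 3: 0x8D = 10001101 (10xxxxxx ✓), payload 001101.
Concatenate: 0011001111001101 = 0x33CD (16 bits → U+33CD).

U+33CD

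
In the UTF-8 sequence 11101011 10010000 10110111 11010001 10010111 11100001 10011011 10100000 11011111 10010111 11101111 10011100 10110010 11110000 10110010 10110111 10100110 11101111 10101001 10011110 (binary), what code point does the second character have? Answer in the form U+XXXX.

U+0457

Offset 0: leading byte 0xEB = 11101011 → 3-byte char #1 = EB 90 B7.
Offset 3: leading byte 0xD1 = 11010001 → 2-byte char #2 = D1 97.
Leading byte 0xD1 = 11010001 matches 110xxxxx → 2-byte sequence.
Byte 1: 0xD1 = 11010001, payload 10001 (5 bits).
Byte 2: 0x97 = 10010111 (10xxxxxx ✓), payload 010111.
Concatenate: 10001010111 = 0x457 (11 bits → U+0457).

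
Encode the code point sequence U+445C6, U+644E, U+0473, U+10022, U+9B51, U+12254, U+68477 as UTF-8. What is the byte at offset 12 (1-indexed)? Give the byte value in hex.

1-indexed offset 12 is 0-indexed offset 11.
U+445C6 → 4-byte form F1 84 97 86 at offsets 0–3.
U+644E → 3-byte form E6 91 8E at offsets 4–6.
U+0473 → 2-byte form D1 B3 at offsets 7–8.
U+10022 → 4-byte form F0 90 80 A2 at offsets 9–12.
Offset 11 falls in char 4's range; it's byte 3 of F0 90 80 A2 = 0x80.

0x80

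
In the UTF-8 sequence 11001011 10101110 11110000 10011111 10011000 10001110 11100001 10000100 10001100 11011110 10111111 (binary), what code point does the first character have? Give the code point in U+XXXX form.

U+02EE

Offset 0: leading byte 0xCB = 11001011 → 2-byte char #1 = CB AE.
Leading byte 0xCB = 11001011 matches 110xxxxx → 2-byte sequence.
Byte 1: 0xCB = 11001011, payload 01011 (5 bits).
Byte 2: 0xAE = 10101110 (10xxxxxx ✓), payload 101110.
Concatenate: 01011101110 = 0x2EE (11 bits → U+02EE).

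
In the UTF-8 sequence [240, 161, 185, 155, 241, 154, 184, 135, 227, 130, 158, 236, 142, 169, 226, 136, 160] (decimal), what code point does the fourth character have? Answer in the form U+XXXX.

Offset 0: leading byte 0xF0 = 11110000 → 4-byte char #1 = F0 A1 B9 9B.
Offset 4: leading byte 0xF1 = 11110001 → 4-byte char #2 = F1 9A B8 87.
Offset 8: leading byte 0xE3 = 11100011 → 3-byte char #3 = E3 82 9E.
Offset 11: leading byte 0xEC = 11101100 → 3-byte char #4 = EC 8E A9.
Leading byte 0xEC = 11101100 matches 1110xxxx → 3-byte sequence.
Byte 1: 0xEC = 11101100, payload 1100 (4 bits).
Byte 2: 0x8E = 10001110 (10xxxxxx ✓), payload 001110.
Byte 3: 0xA9 = 10101001 (10xxxxxx ✓), payload 101001.
Concatenate: 1100001110101001 = 0xC3A9 (16 bits → U+C3A9).

U+C3A9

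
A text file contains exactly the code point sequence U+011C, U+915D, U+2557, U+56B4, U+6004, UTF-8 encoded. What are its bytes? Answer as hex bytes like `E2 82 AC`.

U+011C: 2-byte form → C4 9C.
U+915D: 3-byte form → E9 85 9D.
U+2557: 3-byte form → E2 95 97.
U+56B4: 3-byte form → E5 9A B4.
U+6004: 3-byte form → E6 80 84.
Concatenated (14 bytes): C4 9C E9 85 9D E2 95 97 E5 9A B4 E6 80 84.

C4 9C E9 85 9D E2 95 97 E5 9A B4 E6 80 84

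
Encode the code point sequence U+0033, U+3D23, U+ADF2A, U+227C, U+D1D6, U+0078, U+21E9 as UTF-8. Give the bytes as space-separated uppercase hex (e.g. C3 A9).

U+0033: 1-byte form → 33.
U+3D23: 3-byte form → E3 B4 A3.
U+ADF2A: 4-byte form → F2 AD BC AA.
U+227C: 3-byte form → E2 89 BC.
U+D1D6: 3-byte form → ED 87 96.
U+0078: 1-byte form → 78.
U+21E9: 3-byte form → E2 87 A9.
Concatenated (18 bytes): 33 E3 B4 A3 F2 AD BC AA E2 89 BC ED 87 96 78 E2 87 A9.

33 E3 B4 A3 F2 AD BC AA E2 89 BC ED 87 96 78 E2 87 A9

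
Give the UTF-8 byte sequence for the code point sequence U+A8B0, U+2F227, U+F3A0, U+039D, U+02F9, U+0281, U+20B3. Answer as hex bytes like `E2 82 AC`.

EA A2 B0 F0 AF 88 A7 EF 8E A0 CE 9D CB B9 CA 81 E2 82 B3

U+A8B0: 3-byte form → EA A2 B0.
U+2F227: 4-byte form → F0 AF 88 A7.
U+F3A0: 3-byte form → EF 8E A0.
U+039D: 2-byte form → CE 9D.
U+02F9: 2-byte form → CB B9.
U+0281: 2-byte form → CA 81.
U+20B3: 3-byte form → E2 82 B3.
Concatenated (19 bytes): EA A2 B0 F0 AF 88 A7 EF 8E A0 CE 9D CB B9 CA 81 E2 82 B3.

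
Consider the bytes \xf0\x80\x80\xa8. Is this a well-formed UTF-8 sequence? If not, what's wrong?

invalid (overlong encoding)

Leading byte 0xF0 = 11110000 → 4-byte form.
Continuation bytes all match 10xxxxxx. Payload decodes to 0x28.
But 0x28 < 0x10000, the minimum for a 4-byte sequence — this is an overlong encoding.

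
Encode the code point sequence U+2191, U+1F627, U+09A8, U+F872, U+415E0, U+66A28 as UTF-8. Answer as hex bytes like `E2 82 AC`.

U+2191: 3-byte form → E2 86 91.
U+1F627: 4-byte form → F0 9F 98 A7.
U+09A8: 3-byte form → E0 A6 A8.
U+F872: 3-byte form → EF A1 B2.
U+415E0: 4-byte form → F1 81 97 A0.
U+66A28: 4-byte form → F1 A6 A8 A8.
Concatenated (21 bytes): E2 86 91 F0 9F 98 A7 E0 A6 A8 EF A1 B2 F1 81 97 A0 F1 A6 A8 A8.

E2 86 91 F0 9F 98 A7 E0 A6 A8 EF A1 B2 F1 81 97 A0 F1 A6 A8 A8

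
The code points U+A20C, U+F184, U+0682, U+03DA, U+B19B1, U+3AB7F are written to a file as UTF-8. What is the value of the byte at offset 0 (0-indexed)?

U+A20C → 3-byte form EA 88 8C at offsets 0–2.
Offset 0 falls in char 1's range; it's byte 1 of EA 88 8C = 0xEA.

0xEA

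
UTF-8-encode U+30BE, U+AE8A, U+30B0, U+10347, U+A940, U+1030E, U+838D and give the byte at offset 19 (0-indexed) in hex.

0x8E

U+30BE → 3-byte form E3 82 BE at offsets 0–2.
U+AE8A → 3-byte form EA BA 8A at offsets 3–5.
U+30B0 → 3-byte form E3 82 B0 at offsets 6–8.
U+10347 → 4-byte form F0 90 8D 87 at offsets 9–12.
U+A940 → 3-byte form EA A5 80 at offsets 13–15.
U+1030E → 4-byte form F0 90 8C 8E at offsets 16–19.
Offset 19 falls in char 6's range; it's byte 4 of F0 90 8C 8E = 0x8E.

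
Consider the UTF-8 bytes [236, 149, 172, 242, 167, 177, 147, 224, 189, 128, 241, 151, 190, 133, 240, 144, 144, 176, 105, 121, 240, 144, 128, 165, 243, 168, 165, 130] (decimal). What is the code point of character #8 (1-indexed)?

Offset 0: leading byte 0xEC = 11101100 → 3-byte char #1 = EC 95 AC.
Offset 3: leading byte 0xF2 = 11110010 → 4-byte char #2 = F2 A7 B1 93.
Offset 7: leading byte 0xE0 = 11100000 → 3-byte char #3 = E0 BD 80.
Offset 10: leading byte 0xF1 = 11110001 → 4-byte char #4 = F1 97 BE 85.
Offset 14: leading byte 0xF0 = 11110000 → 4-byte char #5 = F0 90 90 B0.
Offset 18: leading byte 0x69 = 01101001 → 1-byte char #6 = 69.
Offset 19: leading byte 0x79 = 01111001 → 1-byte char #7 = 79.
Offset 20: leading byte 0xF0 = 11110000 → 4-byte char #8 = F0 90 80 A5.
Leading byte 0xF0 = 11110000 matches 11110xxx → 4-byte sequence.
Byte 1: 0xF0 = 11110000, payload 000 (3 bits).
Byte 2: 0x90 = 10010000 (10xxxxxx ✓), payload 010000.
Byte 3: 0x80 = 10000000 (10xxxxxx ✓), payload 000000.
Byte 4: 0xA5 = 10100101 (10xxxxxx ✓), payload 100101.
Concatenate: 000010000000000100101 = 0x10025 (21 bits → U+10025).

U+10025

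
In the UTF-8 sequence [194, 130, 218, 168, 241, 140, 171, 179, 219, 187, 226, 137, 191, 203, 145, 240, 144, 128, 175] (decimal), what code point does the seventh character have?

U+1002F

Offset 0: leading byte 0xC2 = 11000010 → 2-byte char #1 = C2 82.
Offset 2: leading byte 0xDA = 11011010 → 2-byte char #2 = DA A8.
Offset 4: leading byte 0xF1 = 11110001 → 4-byte char #3 = F1 8C AB B3.
Offset 8: leading byte 0xDB = 11011011 → 2-byte char #4 = DB BB.
Offset 10: leading byte 0xE2 = 11100010 → 3-byte char #5 = E2 89 BF.
Offset 13: leading byte 0xCB = 11001011 → 2-byte char #6 = CB 91.
Offset 15: leading byte 0xF0 = 11110000 → 4-byte char #7 = F0 90 80 AF.
Leading byte 0xF0 = 11110000 matches 11110xxx → 4-byte sequence.
Byte 1: 0xF0 = 11110000, payload 000 (3 bits).
Byte 2: 0x90 = 10010000 (10xxxxxx ✓), payload 010000.
Byte 3: 0x80 = 10000000 (10xxxxxx ✓), payload 000000.
Byte 4: 0xAF = 10101111 (10xxxxxx ✓), payload 101111.
Concatenate: 000010000000000101111 = 0x1002F (21 bits → U+1002F).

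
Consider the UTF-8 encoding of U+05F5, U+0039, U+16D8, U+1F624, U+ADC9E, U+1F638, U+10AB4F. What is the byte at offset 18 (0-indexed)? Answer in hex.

0xF4

U+05F5 → 2-byte form D7 B5 at offsets 0–1.
U+0039 → 1-byte form 39 at offsets 2–2.
U+16D8 → 3-byte form E1 9B 98 at offsets 3–5.
U+1F624 → 4-byte form F0 9F 98 A4 at offsets 6–9.
U+ADC9E → 4-byte form F2 AD B2 9E at offsets 10–13.
U+1F638 → 4-byte form F0 9F 98 B8 at offsets 14–17.
U+10AB4F → 4-byte form F4 8A AD 8F at offsets 18–21.
Offset 18 falls in char 7's range; it's byte 1 of F4 8A AD 8F = 0xF4.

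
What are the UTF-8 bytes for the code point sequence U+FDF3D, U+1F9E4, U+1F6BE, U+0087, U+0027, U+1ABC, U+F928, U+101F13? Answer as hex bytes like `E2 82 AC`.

F3 BD BC BD F0 9F A7 A4 F0 9F 9A BE C2 87 27 E1 AA BC EF A4 A8 F4 81 BC 93

U+FDF3D: 4-byte form → F3 BD BC BD.
U+1F9E4: 4-byte form → F0 9F A7 A4.
U+1F6BE: 4-byte form → F0 9F 9A BE.
U+0087: 2-byte form → C2 87.
U+0027: 1-byte form → 27.
U+1ABC: 3-byte form → E1 AA BC.
U+F928: 3-byte form → EF A4 A8.
U+101F13: 4-byte form → F4 81 BC 93.
Concatenated (25 bytes): F3 BD BC BD F0 9F A7 A4 F0 9F 9A BE C2 87 27 E1 AA BC EF A4 A8 F4 81 BC 93.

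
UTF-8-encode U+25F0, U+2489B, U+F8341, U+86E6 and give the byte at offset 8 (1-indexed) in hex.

1-indexed offset 8 is 0-indexed offset 7.
U+25F0 → 3-byte form E2 97 B0 at offsets 0–2.
U+2489B → 4-byte form F0 A4 A2 9B at offsets 3–6.
U+F8341 → 4-byte form F3 B8 8D 81 at offsets 7–10.
Offset 7 falls in char 3's range; it's byte 1 of F3 B8 8D 81 = 0xF3.

0xF3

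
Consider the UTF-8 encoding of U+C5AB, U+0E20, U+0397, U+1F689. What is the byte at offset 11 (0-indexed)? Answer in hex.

0x89

U+C5AB → 3-byte form EC 96 AB at offsets 0–2.
U+0E20 → 3-byte form E0 B8 A0 at offsets 3–5.
U+0397 → 2-byte form CE 97 at offsets 6–7.
U+1F689 → 4-byte form F0 9F 9A 89 at offsets 8–11.
Offset 11 falls in char 4's range; it's byte 4 of F0 9F 9A 89 = 0x89.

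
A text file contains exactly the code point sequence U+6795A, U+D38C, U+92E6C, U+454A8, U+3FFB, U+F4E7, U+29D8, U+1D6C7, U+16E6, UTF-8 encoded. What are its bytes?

F1 A7 A5 9A ED 8E 8C F2 92 B9 AC F1 85 92 A8 E3 BF BB EF 93 A7 E2 A7 98 F0 9D 9B 87 E1 9B A6

U+6795A: 4-byte form → F1 A7 A5 9A.
U+D38C: 3-byte form → ED 8E 8C.
U+92E6C: 4-byte form → F2 92 B9 AC.
U+454A8: 4-byte form → F1 85 92 A8.
U+3FFB: 3-byte form → E3 BF BB.
U+F4E7: 3-byte form → EF 93 A7.
U+29D8: 3-byte form → E2 A7 98.
U+1D6C7: 4-byte form → F0 9D 9B 87.
U+16E6: 3-byte form → E1 9B A6.
Concatenated (31 bytes): F1 A7 A5 9A ED 8E 8C F2 92 B9 AC F1 85 92 A8 E3 BF BB EF 93 A7 E2 A7 98 F0 9D 9B 87 E1 9B A6.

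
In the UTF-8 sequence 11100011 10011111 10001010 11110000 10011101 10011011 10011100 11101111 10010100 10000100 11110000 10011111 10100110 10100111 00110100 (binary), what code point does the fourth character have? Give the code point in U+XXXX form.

U+1F9A7

Offset 0: leading byte 0xE3 = 11100011 → 3-byte char #1 = E3 9F 8A.
Offset 3: leading byte 0xF0 = 11110000 → 4-byte char #2 = F0 9D 9B 9C.
Offset 7: leading byte 0xEF = 11101111 → 3-byte char #3 = EF 94 84.
Offset 10: leading byte 0xF0 = 11110000 → 4-byte char #4 = F0 9F A6 A7.
Leading byte 0xF0 = 11110000 matches 11110xxx → 4-byte sequence.
Byte 1: 0xF0 = 11110000, payload 000 (3 bits).
Byte 2: 0x9F = 10011111 (10xxxxxx ✓), payload 011111.
Byte 3: 0xA6 = 10100110 (10xxxxxx ✓), payload 100110.
Byte 4: 0xA7 = 10100111 (10xxxxxx ✓), payload 100111.
Concatenate: 000011111100110100111 = 0x1F9A7 (21 bits → U+1F9A7).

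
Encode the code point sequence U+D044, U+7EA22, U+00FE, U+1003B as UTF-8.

ED 81 84 F1 BE A8 A2 C3 BE F0 90 80 BB

U+D044: 3-byte form → ED 81 84.
U+7EA22: 4-byte form → F1 BE A8 A2.
U+00FE: 2-byte form → C3 BE.
U+1003B: 4-byte form → F0 90 80 BB.
Concatenated (13 bytes): ED 81 84 F1 BE A8 A2 C3 BE F0 90 80 BB.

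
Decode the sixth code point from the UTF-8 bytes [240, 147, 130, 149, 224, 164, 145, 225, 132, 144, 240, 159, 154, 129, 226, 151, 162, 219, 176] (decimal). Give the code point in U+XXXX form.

Offset 0: leading byte 0xF0 = 11110000 → 4-byte char #1 = F0 93 82 95.
Offset 4: leading byte 0xE0 = 11100000 → 3-byte char #2 = E0 A4 91.
Offset 7: leading byte 0xE1 = 11100001 → 3-byte char #3 = E1 84 90.
Offset 10: leading byte 0xF0 = 11110000 → 4-byte char #4 = F0 9F 9A 81.
Offset 14: leading byte 0xE2 = 11100010 → 3-byte char #5 = E2 97 A2.
Offset 17: leading byte 0xDB = 11011011 → 2-byte char #6 = DB B0.
Leading byte 0xDB = 11011011 matches 110xxxxx → 2-byte sequence.
Byte 1: 0xDB = 11011011, payload 11011 (5 bits).
Byte 2: 0xB0 = 10110000 (10xxxxxx ✓), payload 110000.
Concatenate: 11011110000 = 0x6F0 (11 bits → U+06F0).

U+06F0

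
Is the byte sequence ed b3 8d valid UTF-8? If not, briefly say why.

invalid (encodes a surrogate (U+D800–U+DFFF))

Structurally a 3-byte sequence; payload = 0xDCCD.
But 0xDCCD is in U+D800–U+DFFF, the surrogate range. Surrogates are not Unicode scalar values and are forbidden in UTF-8.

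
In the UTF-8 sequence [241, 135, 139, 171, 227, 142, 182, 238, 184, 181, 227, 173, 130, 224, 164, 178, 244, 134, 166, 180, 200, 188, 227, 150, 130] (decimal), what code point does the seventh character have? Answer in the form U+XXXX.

Offset 0: leading byte 0xF1 = 11110001 → 4-byte char #1 = F1 87 8B AB.
Offset 4: leading byte 0xE3 = 11100011 → 3-byte char #2 = E3 8E B6.
Offset 7: leading byte 0xEE = 11101110 → 3-byte char #3 = EE B8 B5.
Offset 10: leading byte 0xE3 = 11100011 → 3-byte char #4 = E3 AD 82.
Offset 13: leading byte 0xE0 = 11100000 → 3-byte char #5 = E0 A4 B2.
Offset 16: leading byte 0xF4 = 11110100 → 4-byte char #6 = F4 86 A6 B4.
Offset 20: leading byte 0xC8 = 11001000 → 2-byte char #7 = C8 BC.
Leading byte 0xC8 = 11001000 matches 110xxxxx → 2-byte sequence.
Byte 1: 0xC8 = 11001000, payload 01000 (5 bits).
Byte 2: 0xBC = 10111100 (10xxxxxx ✓), payload 111100.
Concatenate: 01000111100 = 0x23C (11 bits → U+023C).

U+023C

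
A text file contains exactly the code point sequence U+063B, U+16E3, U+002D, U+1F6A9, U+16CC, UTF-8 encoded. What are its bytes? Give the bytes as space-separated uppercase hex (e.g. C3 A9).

D8 BB E1 9B A3 2D F0 9F 9A A9 E1 9B 8C

U+063B: 2-byte form → D8 BB.
U+16E3: 3-byte form → E1 9B A3.
U+002D: 1-byte form → 2D.
U+1F6A9: 4-byte form → F0 9F 9A A9.
U+16CC: 3-byte form → E1 9B 8C.
Concatenated (13 bytes): D8 BB E1 9B A3 2D F0 9F 9A A9 E1 9B 8C.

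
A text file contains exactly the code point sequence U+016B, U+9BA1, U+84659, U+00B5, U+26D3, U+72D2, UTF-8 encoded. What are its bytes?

C5 AB E9 AE A1 F2 84 99 99 C2 B5 E2 9B 93 E7 8B 92

U+016B: 2-byte form → C5 AB.
U+9BA1: 3-byte form → E9 AE A1.
U+84659: 4-byte form → F2 84 99 99.
U+00B5: 2-byte form → C2 B5.
U+26D3: 3-byte form → E2 9B 93.
U+72D2: 3-byte form → E7 8B 92.
Concatenated (17 bytes): C5 AB E9 AE A1 F2 84 99 99 C2 B5 E2 9B 93 E7 8B 92.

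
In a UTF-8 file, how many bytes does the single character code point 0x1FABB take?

4

U+1FABB = 0x1FABB. UTF-8 uses 1 byte below 0x80, 2 below 0x800, 3 below 0x10000, 4 up to 0x10FFFF. 0x1FABB is in U+10000–U+10FFFF → 4 bytes.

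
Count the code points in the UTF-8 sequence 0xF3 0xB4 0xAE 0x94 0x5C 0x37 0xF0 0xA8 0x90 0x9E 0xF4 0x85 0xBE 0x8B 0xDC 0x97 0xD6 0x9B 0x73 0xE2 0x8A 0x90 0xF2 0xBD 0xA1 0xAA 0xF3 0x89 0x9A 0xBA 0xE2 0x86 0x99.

12

Byte at offset 0: 0xF3 = 11110011 → 4-byte char (#1). Advance 4.
Byte at offset 4: 0x5C = 01011100 → 1-byte char (#2). Advance 1.
Byte at offset 5: 0x37 = 00110111 → 1-byte char (#3). Advance 1.
Byte at offset 6: 0xF0 = 11110000 → 4-byte char (#4). Advance 4.
Byte at offset 10: 0xF4 = 11110100 → 4-byte char (#5). Advance 4.
Byte at offset 14: 0xDC = 11011100 → 2-byte char (#6). Advance 2.
Byte at offset 16: 0xD6 = 11010110 → 2-byte char (#7). Advance 2.
Byte at offset 18: 0x73 = 01110011 → 1-byte char (#8). Advance 1.
Byte at offset 19: 0xE2 = 11100010 → 3-byte char (#9). Advance 3.
Byte at offset 22: 0xF2 = 11110010 → 4-byte char (#10). Advance 4.
Byte at offset 26: 0xF3 = 11110011 → 4-byte char (#11). Advance 4.
Byte at offset 30: 0xE2 = 11100010 → 3-byte char (#12). Advance 3.
Reached end at offset 33 after 12 code points.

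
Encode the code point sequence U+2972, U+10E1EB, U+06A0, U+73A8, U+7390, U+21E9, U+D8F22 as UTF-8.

E2 A5 B2 F4 8E 87 AB DA A0 E7 8E A8 E7 8E 90 E2 87 A9 F3 98 BC A2

U+2972: 3-byte form → E2 A5 B2.
U+10E1EB: 4-byte form → F4 8E 87 AB.
U+06A0: 2-byte form → DA A0.
U+73A8: 3-byte form → E7 8E A8.
U+7390: 3-byte form → E7 8E 90.
U+21E9: 3-byte form → E2 87 A9.
U+D8F22: 4-byte form → F3 98 BC A2.
Concatenated (22 bytes): E2 A5 B2 F4 8E 87 AB DA A0 E7 8E A8 E7 8E 90 E2 87 A9 F3 98 BC A2.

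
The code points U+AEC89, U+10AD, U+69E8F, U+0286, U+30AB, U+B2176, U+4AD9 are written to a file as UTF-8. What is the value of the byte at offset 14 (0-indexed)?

U+AEC89 → 4-byte form F2 AE B2 89 at offsets 0–3.
U+10AD → 3-byte form E1 82 AD at offsets 4–6.
U+69E8F → 4-byte form F1 A9 BA 8F at offsets 7–10.
U+0286 → 2-byte form CA 86 at offsets 11–12.
U+30AB → 3-byte form E3 82 AB at offsets 13–15.
Offset 14 falls in char 5's range; it's byte 2 of E3 82 AB = 0x82.

0x82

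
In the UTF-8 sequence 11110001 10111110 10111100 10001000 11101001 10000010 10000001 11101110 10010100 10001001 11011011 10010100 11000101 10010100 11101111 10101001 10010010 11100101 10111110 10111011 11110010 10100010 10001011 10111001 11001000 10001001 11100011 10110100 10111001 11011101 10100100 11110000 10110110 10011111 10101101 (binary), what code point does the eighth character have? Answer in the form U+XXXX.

Offset 0: leading byte 0xF1 = 11110001 → 4-byte char #1 = F1 BE BC 88.
Offset 4: leading byte 0xE9 = 11101001 → 3-byte char #2 = E9 82 81.
Offset 7: leading byte 0xEE = 11101110 → 3-byte char #3 = EE 94 89.
Offset 10: leading byte 0xDB = 11011011 → 2-byte char #4 = DB 94.
Offset 12: leading byte 0xC5 = 11000101 → 2-byte char #5 = C5 94.
Offset 14: leading byte 0xEF = 11101111 → 3-byte char #6 = EF A9 92.
Offset 17: leading byte 0xE5 = 11100101 → 3-byte char #7 = E5 BE BB.
Offset 20: leading byte 0xF2 = 11110010 → 4-byte char #8 = F2 A2 8B B9.
Leading byte 0xF2 = 11110010 matches 11110xxx → 4-byte sequence.
Byte 1: 0xF2 = 11110010, payload 010 (3 bits).
Byte 2: 0xA2 = 10100010 (10xxxxxx ✓), payload 100010.
Byte 3: 0x8B = 10001011 (10xxxxxx ✓), payload 001011.
Byte 4: 0xB9 = 10111001 (10xxxxxx ✓), payload 111001.
Concatenate: 010100010001011111001 = 0xA22F9 (21 bits → U+A22F9).

U+A22F9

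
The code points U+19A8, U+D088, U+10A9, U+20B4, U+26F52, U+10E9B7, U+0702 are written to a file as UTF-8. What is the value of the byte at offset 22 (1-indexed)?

1-indexed offset 22 is 0-indexed offset 21.
U+19A8 → 3-byte form E1 A6 A8 at offsets 0–2.
U+D088 → 3-byte form ED 82 88 at offsets 3–5.
U+10A9 → 3-byte form E1 82 A9 at offsets 6–8.
U+20B4 → 3-byte form E2 82 B4 at offsets 9–11.
U+26F52 → 4-byte form F0 A6 BD 92 at offsets 12–15.
U+10E9B7 → 4-byte form F4 8E A6 B7 at offsets 16–19.
U+0702 → 2-byte form DC 82 at offsets 20–21.
Offset 21 falls in char 7's range; it's byte 2 of DC 82 = 0x82.

0x82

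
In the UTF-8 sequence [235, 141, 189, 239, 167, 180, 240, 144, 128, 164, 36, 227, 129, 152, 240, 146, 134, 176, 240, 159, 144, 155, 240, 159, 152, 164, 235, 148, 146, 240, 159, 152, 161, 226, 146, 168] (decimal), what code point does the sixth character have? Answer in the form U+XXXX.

Offset 0: leading byte 0xEB = 11101011 → 3-byte char #1 = EB 8D BD.
Offset 3: leading byte 0xEF = 11101111 → 3-byte char #2 = EF A7 B4.
Offset 6: leading byte 0xF0 = 11110000 → 4-byte char #3 = F0 90 80 A4.
Offset 10: leading byte 0x24 = 00100100 → 1-byte char #4 = 24.
Offset 11: leading byte 0xE3 = 11100011 → 3-byte char #5 = E3 81 98.
Offset 14: leading byte 0xF0 = 11110000 → 4-byte char #6 = F0 92 86 B0.
Leading byte 0xF0 = 11110000 matches 11110xxx → 4-byte sequence.
Byte 1: 0xF0 = 11110000, payload 000 (3 bits).
Byte 2: 0x92 = 10010010 (10xxxxxx ✓), payload 010010.
Byte 3: 0x86 = 10000110 (10xxxxxx ✓), payload 000110.
Byte 4: 0xB0 = 10110000 (10xxxxxx ✓), payload 110000.
Concatenate: 000010010000110110000 = 0x121B0 (21 bits → U+121B0).

U+121B0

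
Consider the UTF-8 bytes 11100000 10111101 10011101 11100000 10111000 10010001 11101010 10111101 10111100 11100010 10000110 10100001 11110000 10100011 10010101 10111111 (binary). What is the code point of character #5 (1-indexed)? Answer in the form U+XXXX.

Offset 0: leading byte 0xE0 = 11100000 → 3-byte char #1 = E0 BD 9D.
Offset 3: leading byte 0xE0 = 11100000 → 3-byte char #2 = E0 B8 91.
Offset 6: leading byte 0xEA = 11101010 → 3-byte char #3 = EA BD BC.
Offset 9: leading byte 0xE2 = 11100010 → 3-byte char #4 = E2 86 A1.
Offset 12: leading byte 0xF0 = 11110000 → 4-byte char #5 = F0 A3 95 BF.
Leading byte 0xF0 = 11110000 matches 11110xxx → 4-byte sequence.
Byte 1: 0xF0 = 11110000, payload 000 (3 bits).
Byte 2: 0xA3 = 10100011 (10xxxxxx ✓), payload 100011.
Byte 3: 0x95 = 10010101 (10xxxxxx ✓), payload 010101.
Byte 4: 0xBF = 10111111 (10xxxxxx ✓), payload 111111.
Concatenate: 000100011010101111111 = 0x2357F (21 bits → U+2357F).

U+2357F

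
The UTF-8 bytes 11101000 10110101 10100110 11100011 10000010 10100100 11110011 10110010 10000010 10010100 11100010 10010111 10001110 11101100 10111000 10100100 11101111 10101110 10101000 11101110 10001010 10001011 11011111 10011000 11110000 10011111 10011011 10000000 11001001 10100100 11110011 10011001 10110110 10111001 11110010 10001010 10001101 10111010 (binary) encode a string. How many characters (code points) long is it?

Byte at offset 0: 0xE8 = 11101000 → 3-byte char (#1). Advance 3.
Byte at offset 3: 0xE3 = 11100011 → 3-byte char (#2). Advance 3.
Byte at offset 6: 0xF3 = 11110011 → 4-byte char (#3). Advance 4.
Byte at offset 10: 0xE2 = 11100010 → 3-byte char (#4). Advance 3.
Byte at offset 13: 0xEC = 11101100 → 3-byte char (#5). Advance 3.
Byte at offset 16: 0xEF = 11101111 → 3-byte char (#6). Advance 3.
Byte at offset 19: 0xEE = 11101110 → 3-byte char (#7). Advance 3.
Byte at offset 22: 0xDF = 11011111 → 2-byte char (#8). Advance 2.
Byte at offset 24: 0xF0 = 11110000 → 4-byte char (#9). Advance 4.
Byte at offset 28: 0xC9 = 11001001 → 2-byte char (#10). Advance 2.
Byte at offset 30: 0xF3 = 11110011 → 4-byte char (#11). Advance 4.
Byte at offset 34: 0xF2 = 11110010 → 4-byte char (#12). Advance 4.
Reached end at offset 38 after 12 code points.

12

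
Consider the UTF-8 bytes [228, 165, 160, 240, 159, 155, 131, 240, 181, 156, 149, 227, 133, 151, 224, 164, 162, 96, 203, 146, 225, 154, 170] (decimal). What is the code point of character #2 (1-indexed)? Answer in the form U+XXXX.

Offset 0: leading byte 0xE4 = 11100100 → 3-byte char #1 = E4 A5 A0.
Offset 3: leading byte 0xF0 = 11110000 → 4-byte char #2 = F0 9F 9B 83.
Leading byte 0xF0 = 11110000 matches 11110xxx → 4-byte sequence.
Byte 1: 0xF0 = 11110000, payload 000 (3 bits).
Byte 2: 0x9F = 10011111 (10xxxxxx ✓), payload 011111.
Byte 3: 0x9B = 10011011 (10xxxxxx ✓), payload 011011.
Byte 4: 0x83 = 10000011 (10xxxxxx ✓), payload 000011.
Concatenate: 000011111011011000011 = 0x1F6C3 (21 bits → U+1F6C3).

U+1F6C3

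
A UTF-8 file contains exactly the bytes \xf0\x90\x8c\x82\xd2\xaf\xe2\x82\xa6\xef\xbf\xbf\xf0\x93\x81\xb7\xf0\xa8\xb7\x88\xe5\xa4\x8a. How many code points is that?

7

Byte at offset 0: 0xF0 = 11110000 → 4-byte char (#1). Advance 4.
Byte at offset 4: 0xD2 = 11010010 → 2-byte char (#2). Advance 2.
Byte at offset 6: 0xE2 = 11100010 → 3-byte char (#3). Advance 3.
Byte at offset 9: 0xEF = 11101111 → 3-byte char (#4). Advance 3.
Byte at offset 12: 0xF0 = 11110000 → 4-byte char (#5). Advance 4.
Byte at offset 16: 0xF0 = 11110000 → 4-byte char (#6). Advance 4.
Byte at offset 20: 0xE5 = 11100101 → 3-byte char (#7). Advance 3.
Reached end at offset 23 after 7 code points.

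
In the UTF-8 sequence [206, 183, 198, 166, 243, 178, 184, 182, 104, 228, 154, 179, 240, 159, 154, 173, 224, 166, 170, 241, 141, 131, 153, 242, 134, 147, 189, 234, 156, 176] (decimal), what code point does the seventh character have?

Offset 0: leading byte 0xCE = 11001110 → 2-byte char #1 = CE B7.
Offset 2: leading byte 0xC6 = 11000110 → 2-byte char #2 = C6 A6.
Offset 4: leading byte 0xF3 = 11110011 → 4-byte char #3 = F3 B2 B8 B6.
Offset 8: leading byte 0x68 = 01101000 → 1-byte char #4 = 68.
Offset 9: leading byte 0xE4 = 11100100 → 3-byte char #5 = E4 9A B3.
Offset 12: leading byte 0xF0 = 11110000 → 4-byte char #6 = F0 9F 9A AD.
Offset 16: leading byte 0xE0 = 11100000 → 3-byte char #7 = E0 A6 AA.
Leading byte 0xE0 = 11100000 matches 1110xxxx → 3-byte sequence.
Byte 1: 0xE0 = 11100000, payload 0000 (4 bits).
Byte 2: 0xA6 = 10100110 (10xxxxxx ✓), payload 100110.
Byte 3: 0xAA = 10101010 (10xxxxxx ✓), payload 101010.
Concatenate: 0000100110101010 = 0x9AA (16 bits → U+09AA).

U+09AA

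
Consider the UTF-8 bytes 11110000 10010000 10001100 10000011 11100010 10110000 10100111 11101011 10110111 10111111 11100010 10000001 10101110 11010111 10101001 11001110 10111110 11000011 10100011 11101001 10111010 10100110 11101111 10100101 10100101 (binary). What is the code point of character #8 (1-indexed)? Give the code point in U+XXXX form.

Offset 0: leading byte 0xF0 = 11110000 → 4-byte char #1 = F0 90 8C 83.
Offset 4: leading byte 0xE2 = 11100010 → 3-byte char #2 = E2 B0 A7.
Offset 7: leading byte 0xEB = 11101011 → 3-byte char #3 = EB B7 BF.
Offset 10: leading byte 0xE2 = 11100010 → 3-byte char #4 = E2 81 AE.
Offset 13: leading byte 0xD7 = 11010111 → 2-byte char #5 = D7 A9.
Offset 15: leading byte 0xCE = 11001110 → 2-byte char #6 = CE BE.
Offset 17: leading byte 0xC3 = 11000011 → 2-byte char #7 = C3 A3.
Offset 19: leading byte 0xE9 = 11101001 → 3-byte char #8 = E9 BA A6.
Leading byte 0xE9 = 11101001 matches 1110xxxx → 3-byte sequence.
Byte 1: 0xE9 = 11101001, payload 1001 (4 bits).
Byte 2: 0xBA = 10111010 (10xxxxxx ✓), payload 111010.
Byte 3: 0xA6 = 10100110 (10xxxxxx ✓), payload 100110.
Concatenate: 1001111010100110 = 0x9EA6 (16 bits → U+9EA6).

U+9EA6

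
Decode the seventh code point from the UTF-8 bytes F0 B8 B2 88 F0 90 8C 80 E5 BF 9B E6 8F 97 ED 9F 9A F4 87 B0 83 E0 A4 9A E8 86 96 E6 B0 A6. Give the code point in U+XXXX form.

Offset 0: leading byte 0xF0 = 11110000 → 4-byte char #1 = F0 B8 B2 88.
Offset 4: leading byte 0xF0 = 11110000 → 4-byte char #2 = F0 90 8C 80.
Offset 8: leading byte 0xE5 = 11100101 → 3-byte char #3 = E5 BF 9B.
Offset 11: leading byte 0xE6 = 11100110 → 3-byte char #4 = E6 8F 97.
Offset 14: leading byte 0xED = 11101101 → 3-byte char #5 = ED 9F 9A.
Offset 17: leading byte 0xF4 = 11110100 → 4-byte char #6 = F4 87 B0 83.
Offset 21: leading byte 0xE0 = 11100000 → 3-byte char #7 = E0 A4 9A.
Leading byte 0xE0 = 11100000 matches 1110xxxx → 3-byte sequence.
Byte 1: 0xE0 = 11100000, payload 0000 (4 bits).
Byte 2: 0xA4 = 10100100 (10xxxxxx ✓), payload 100100.
Byte 3: 0x9A = 10011010 (10xxxxxx ✓), payload 011010.
Concatenate: 0000100100011010 = 0x91A (16 bits → U+091A).

U+091A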